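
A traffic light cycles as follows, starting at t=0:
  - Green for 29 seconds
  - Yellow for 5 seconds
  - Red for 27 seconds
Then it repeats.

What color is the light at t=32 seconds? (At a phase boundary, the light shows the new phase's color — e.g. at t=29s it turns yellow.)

Answer: yellow

Derivation:
Cycle length = 29 + 5 + 27 = 61s
t = 32, phase_t = 32 mod 61 = 32
29 <= 32 < 34 (yellow end) → YELLOW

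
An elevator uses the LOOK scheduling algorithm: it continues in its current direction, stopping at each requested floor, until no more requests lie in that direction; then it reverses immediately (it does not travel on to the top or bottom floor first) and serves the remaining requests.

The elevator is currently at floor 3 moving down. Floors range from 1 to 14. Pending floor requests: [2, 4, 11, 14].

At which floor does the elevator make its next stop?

Answer: 2

Derivation:
Current floor: 3, direction: down
Requests above: [4, 11, 14]
Requests below: [2]
Moving down and requests lie below → nearest below is max([2]) = 2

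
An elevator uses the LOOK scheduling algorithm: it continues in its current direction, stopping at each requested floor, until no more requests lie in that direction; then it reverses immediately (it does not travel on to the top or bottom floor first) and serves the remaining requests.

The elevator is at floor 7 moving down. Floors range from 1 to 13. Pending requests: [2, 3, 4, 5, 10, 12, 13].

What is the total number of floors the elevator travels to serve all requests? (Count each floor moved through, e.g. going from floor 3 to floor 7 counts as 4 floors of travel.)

Start at floor 7 moving down, LOOK stop order: [5, 4, 3, 2, 10, 12, 13]
  7 → 5: |5-7| = 2, total = 2
  5 → 4: |4-5| = 1, total = 3
  4 → 3: |3-4| = 1, total = 4
  3 → 2: |2-3| = 1, total = 5
  2 → 10: |10-2| = 8, total = 13
  10 → 12: |12-10| = 2, total = 15
  12 → 13: |13-12| = 1, total = 16

Answer: 16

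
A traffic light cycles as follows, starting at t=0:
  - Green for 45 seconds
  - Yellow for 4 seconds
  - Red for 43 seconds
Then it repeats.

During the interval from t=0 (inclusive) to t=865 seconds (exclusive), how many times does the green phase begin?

Cycle = 45+4+43 = 92s
green phase starts at t = k*92 + 0 for k=0,1,2,...
Need k*92+0 < 865 → k < 9.402
k ∈ {0, ..., 9} → 10 starts

Answer: 10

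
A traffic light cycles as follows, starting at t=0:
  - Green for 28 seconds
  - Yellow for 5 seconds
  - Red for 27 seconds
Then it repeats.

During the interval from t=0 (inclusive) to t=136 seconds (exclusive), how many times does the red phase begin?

Cycle = 28+5+27 = 60s
red phase starts at t = k*60 + 33 for k=0,1,2,...
Need k*60+33 < 136 → k < 1.717
k ∈ {0, ..., 1} → 2 starts

Answer: 2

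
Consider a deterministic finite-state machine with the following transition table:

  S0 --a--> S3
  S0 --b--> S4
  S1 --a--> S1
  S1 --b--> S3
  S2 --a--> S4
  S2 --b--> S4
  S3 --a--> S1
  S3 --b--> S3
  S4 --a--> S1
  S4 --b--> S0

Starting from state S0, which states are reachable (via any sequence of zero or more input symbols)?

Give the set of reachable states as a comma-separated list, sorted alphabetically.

BFS from S0:
  visit S0: S0--a-->S3 (new), S0--b-->S4 (new)
  visit S3: S3--a-->S1 (new), S3--b-->S3 (seen)
  visit S4: S4--a-->S1 (seen), S4--b-->S0 (seen)
  visit S1: S1--a-->S1 (seen), S1--b-->S3 (seen)

Answer: S0, S1, S3, S4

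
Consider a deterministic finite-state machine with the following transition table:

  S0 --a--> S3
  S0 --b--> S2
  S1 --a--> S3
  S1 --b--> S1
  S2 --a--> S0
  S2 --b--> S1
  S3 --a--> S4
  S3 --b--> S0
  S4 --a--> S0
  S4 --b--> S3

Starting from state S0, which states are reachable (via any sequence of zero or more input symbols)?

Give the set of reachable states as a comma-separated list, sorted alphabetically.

Answer: S0, S1, S2, S3, S4

Derivation:
BFS from S0:
  visit S0: S0--a-->S3 (new), S0--b-->S2 (new)
  visit S3: S3--a-->S4 (new), S3--b-->S0 (seen)
  visit S2: S2--a-->S0 (seen), S2--b-->S1 (new)
  visit S4: S4--a-->S0 (seen), S4--b-->S3 (seen)
  visit S1: S1--a-->S3 (seen), S1--b-->S1 (seen)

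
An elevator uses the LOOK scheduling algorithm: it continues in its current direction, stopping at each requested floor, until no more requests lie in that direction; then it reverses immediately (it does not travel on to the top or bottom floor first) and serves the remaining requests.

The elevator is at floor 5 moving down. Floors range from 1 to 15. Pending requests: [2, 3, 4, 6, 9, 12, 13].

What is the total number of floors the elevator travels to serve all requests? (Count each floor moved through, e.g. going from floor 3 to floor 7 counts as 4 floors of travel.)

Answer: 14

Derivation:
Start at floor 5 moving down, LOOK stop order: [4, 3, 2, 6, 9, 12, 13]
  5 → 4: |4-5| = 1, total = 1
  4 → 3: |3-4| = 1, total = 2
  3 → 2: |2-3| = 1, total = 3
  2 → 6: |6-2| = 4, total = 7
  6 → 9: |9-6| = 3, total = 10
  9 → 12: |12-9| = 3, total = 13
  12 → 13: |13-12| = 1, total = 14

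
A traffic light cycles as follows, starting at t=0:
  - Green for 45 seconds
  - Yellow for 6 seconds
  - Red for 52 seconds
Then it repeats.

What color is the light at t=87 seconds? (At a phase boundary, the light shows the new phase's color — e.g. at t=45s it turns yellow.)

Cycle length = 45 + 6 + 52 = 103s
t = 87, phase_t = 87 mod 103 = 87
87 >= 51 → RED

Answer: red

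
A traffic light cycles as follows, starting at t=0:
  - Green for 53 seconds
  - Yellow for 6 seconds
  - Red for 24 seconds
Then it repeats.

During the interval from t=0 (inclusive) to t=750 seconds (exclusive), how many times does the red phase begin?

Cycle = 53+6+24 = 83s
red phase starts at t = k*83 + 59 for k=0,1,2,...
Need k*83+59 < 750 → k < 8.325
k ∈ {0, ..., 8} → 9 starts

Answer: 9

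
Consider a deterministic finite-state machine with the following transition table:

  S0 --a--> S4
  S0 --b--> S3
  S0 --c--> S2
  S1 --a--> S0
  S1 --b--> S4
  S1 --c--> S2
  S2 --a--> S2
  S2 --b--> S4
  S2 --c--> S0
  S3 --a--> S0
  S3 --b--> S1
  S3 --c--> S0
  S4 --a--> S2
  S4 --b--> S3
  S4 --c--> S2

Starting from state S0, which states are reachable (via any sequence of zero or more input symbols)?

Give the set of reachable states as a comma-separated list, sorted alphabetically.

BFS from S0:
  visit S0: S0--a-->S4 (new), S0--b-->S3 (new), S0--c-->S2 (new)
  visit S4: S4--a-->S2 (seen), S4--b-->S3 (seen), S4--c-->S2 (seen)
  visit S3: S3--a-->S0 (seen), S3--b-->S1 (new), S3--c-->S0 (seen)
  visit S2: S2--a-->S2 (seen), S2--b-->S4 (seen), S2--c-->S0 (seen)
  visit S1: S1--a-->S0 (seen), S1--b-->S4 (seen), S1--c-->S2 (seen)

Answer: S0, S1, S2, S3, S4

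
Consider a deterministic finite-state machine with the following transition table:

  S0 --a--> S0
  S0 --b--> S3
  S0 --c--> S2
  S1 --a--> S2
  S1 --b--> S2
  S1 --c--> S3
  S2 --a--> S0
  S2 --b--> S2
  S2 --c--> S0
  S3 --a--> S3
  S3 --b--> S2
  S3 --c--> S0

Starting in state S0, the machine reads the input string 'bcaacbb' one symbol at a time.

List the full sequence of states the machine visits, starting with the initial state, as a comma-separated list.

Start: S0
  read 'b': S0 --b--> S3
  read 'c': S3 --c--> S0
  read 'a': S0 --a--> S0
  read 'a': S0 --a--> S0
  read 'c': S0 --c--> S2
  read 'b': S2 --b--> S2
  read 'b': S2 --b--> S2

Answer: S0, S3, S0, S0, S0, S2, S2, S2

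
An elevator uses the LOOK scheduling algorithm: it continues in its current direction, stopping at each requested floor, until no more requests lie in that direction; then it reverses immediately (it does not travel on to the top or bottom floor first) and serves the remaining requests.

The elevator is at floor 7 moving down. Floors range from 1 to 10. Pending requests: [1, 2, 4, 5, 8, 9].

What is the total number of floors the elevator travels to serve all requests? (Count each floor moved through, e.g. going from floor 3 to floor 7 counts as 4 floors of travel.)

Start at floor 7 moving down, LOOK stop order: [5, 4, 2, 1, 8, 9]
  7 → 5: |5-7| = 2, total = 2
  5 → 4: |4-5| = 1, total = 3
  4 → 2: |2-4| = 2, total = 5
  2 → 1: |1-2| = 1, total = 6
  1 → 8: |8-1| = 7, total = 13
  8 → 9: |9-8| = 1, total = 14

Answer: 14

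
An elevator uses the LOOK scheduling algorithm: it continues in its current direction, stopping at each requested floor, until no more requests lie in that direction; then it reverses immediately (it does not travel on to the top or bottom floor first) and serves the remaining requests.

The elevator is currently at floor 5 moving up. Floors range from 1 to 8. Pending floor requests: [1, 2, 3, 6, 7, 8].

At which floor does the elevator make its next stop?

Answer: 6

Derivation:
Current floor: 5, direction: up
Requests above: [6, 7, 8]
Requests below: [1, 2, 3]
Moving up and requests lie above → nearest above is min([6, 7, 8]) = 6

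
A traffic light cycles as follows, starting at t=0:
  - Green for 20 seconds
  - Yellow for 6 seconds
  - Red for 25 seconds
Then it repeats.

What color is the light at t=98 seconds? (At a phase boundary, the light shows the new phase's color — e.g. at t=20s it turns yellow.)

Answer: red

Derivation:
Cycle length = 20 + 6 + 25 = 51s
t = 98, phase_t = 98 mod 51 = 47
47 >= 26 → RED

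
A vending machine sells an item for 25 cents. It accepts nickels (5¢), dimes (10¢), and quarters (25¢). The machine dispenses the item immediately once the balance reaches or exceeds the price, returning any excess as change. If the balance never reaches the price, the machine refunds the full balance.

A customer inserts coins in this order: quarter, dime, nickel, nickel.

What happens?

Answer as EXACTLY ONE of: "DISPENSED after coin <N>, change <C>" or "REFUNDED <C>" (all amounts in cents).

Answer: DISPENSED after coin 1, change 0

Derivation:
Price: 25¢
Coin 1 (quarter, 25¢): balance = 25¢
  → balance >= price → DISPENSE, change = 25 - 25 = 0¢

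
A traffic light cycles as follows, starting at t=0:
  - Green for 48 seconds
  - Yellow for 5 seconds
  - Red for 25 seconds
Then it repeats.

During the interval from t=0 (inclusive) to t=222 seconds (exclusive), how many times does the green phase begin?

Cycle = 48+5+25 = 78s
green phase starts at t = k*78 + 0 for k=0,1,2,...
Need k*78+0 < 222 → k < 2.846
k ∈ {0, ..., 2} → 3 starts

Answer: 3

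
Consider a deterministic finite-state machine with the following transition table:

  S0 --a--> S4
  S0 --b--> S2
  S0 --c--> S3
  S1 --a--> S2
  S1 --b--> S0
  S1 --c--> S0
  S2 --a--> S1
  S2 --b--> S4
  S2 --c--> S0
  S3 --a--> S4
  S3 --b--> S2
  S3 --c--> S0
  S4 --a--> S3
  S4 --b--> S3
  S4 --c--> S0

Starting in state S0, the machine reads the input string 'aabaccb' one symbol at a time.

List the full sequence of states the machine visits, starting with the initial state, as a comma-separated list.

Answer: S0, S4, S3, S2, S1, S0, S3, S2

Derivation:
Start: S0
  read 'a': S0 --a--> S4
  read 'a': S4 --a--> S3
  read 'b': S3 --b--> S2
  read 'a': S2 --a--> S1
  read 'c': S1 --c--> S0
  read 'c': S0 --c--> S3
  read 'b': S3 --b--> S2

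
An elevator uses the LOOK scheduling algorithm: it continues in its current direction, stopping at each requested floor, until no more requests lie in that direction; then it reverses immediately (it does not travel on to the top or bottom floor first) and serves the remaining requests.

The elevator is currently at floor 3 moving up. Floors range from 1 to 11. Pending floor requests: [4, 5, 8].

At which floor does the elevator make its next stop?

Current floor: 3, direction: up
Requests above: [4, 5, 8]
Requests below: []
Moving up and requests lie above → nearest above is min([4, 5, 8]) = 4

Answer: 4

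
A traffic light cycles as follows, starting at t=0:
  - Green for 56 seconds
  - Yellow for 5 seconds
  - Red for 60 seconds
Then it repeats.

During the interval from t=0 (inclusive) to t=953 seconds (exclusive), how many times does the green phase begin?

Cycle = 56+5+60 = 121s
green phase starts at t = k*121 + 0 for k=0,1,2,...
Need k*121+0 < 953 → k < 7.876
k ∈ {0, ..., 7} → 8 starts

Answer: 8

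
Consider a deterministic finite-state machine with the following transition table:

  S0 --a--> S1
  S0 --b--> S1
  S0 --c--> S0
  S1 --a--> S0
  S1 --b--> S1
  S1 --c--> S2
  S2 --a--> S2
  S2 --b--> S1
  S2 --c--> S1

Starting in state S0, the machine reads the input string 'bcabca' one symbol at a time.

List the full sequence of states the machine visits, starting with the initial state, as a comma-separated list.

Start: S0
  read 'b': S0 --b--> S1
  read 'c': S1 --c--> S2
  read 'a': S2 --a--> S2
  read 'b': S2 --b--> S1
  read 'c': S1 --c--> S2
  read 'a': S2 --a--> S2

Answer: S0, S1, S2, S2, S1, S2, S2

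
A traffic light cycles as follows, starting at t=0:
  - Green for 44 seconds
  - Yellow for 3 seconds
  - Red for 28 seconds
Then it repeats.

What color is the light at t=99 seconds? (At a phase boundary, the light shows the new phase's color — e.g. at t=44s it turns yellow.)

Answer: green

Derivation:
Cycle length = 44 + 3 + 28 = 75s
t = 99, phase_t = 99 mod 75 = 24
24 < 44 (green end) → GREEN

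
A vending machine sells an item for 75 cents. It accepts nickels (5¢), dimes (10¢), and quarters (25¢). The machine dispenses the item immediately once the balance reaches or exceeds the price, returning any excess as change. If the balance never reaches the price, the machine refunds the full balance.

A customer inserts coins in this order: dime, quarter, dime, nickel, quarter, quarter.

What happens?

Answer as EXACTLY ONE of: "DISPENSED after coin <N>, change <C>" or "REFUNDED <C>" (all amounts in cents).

Answer: DISPENSED after coin 5, change 0

Derivation:
Price: 75¢
Coin 1 (dime, 10¢): balance = 10¢
Coin 2 (quarter, 25¢): balance = 35¢
Coin 3 (dime, 10¢): balance = 45¢
Coin 4 (nickel, 5¢): balance = 50¢
Coin 5 (quarter, 25¢): balance = 75¢
  → balance >= price → DISPENSE, change = 75 - 75 = 0¢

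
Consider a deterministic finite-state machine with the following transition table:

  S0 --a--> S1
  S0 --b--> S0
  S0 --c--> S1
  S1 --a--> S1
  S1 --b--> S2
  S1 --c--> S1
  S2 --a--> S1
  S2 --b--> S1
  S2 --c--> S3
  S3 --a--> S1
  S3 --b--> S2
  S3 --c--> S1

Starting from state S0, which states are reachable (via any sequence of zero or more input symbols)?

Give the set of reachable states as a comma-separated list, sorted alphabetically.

BFS from S0:
  visit S0: S0--a-->S1 (new), S0--b-->S0 (seen), S0--c-->S1 (seen)
  visit S1: S1--a-->S1 (seen), S1--b-->S2 (new), S1--c-->S1 (seen)
  visit S2: S2--a-->S1 (seen), S2--b-->S1 (seen), S2--c-->S3 (new)
  visit S3: S3--a-->S1 (seen), S3--b-->S2 (seen), S3--c-->S1 (seen)

Answer: S0, S1, S2, S3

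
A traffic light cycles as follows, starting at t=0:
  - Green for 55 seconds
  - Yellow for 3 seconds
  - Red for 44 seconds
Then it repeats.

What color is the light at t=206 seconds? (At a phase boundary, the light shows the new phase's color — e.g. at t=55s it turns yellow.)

Answer: green

Derivation:
Cycle length = 55 + 3 + 44 = 102s
t = 206, phase_t = 206 mod 102 = 2
2 < 55 (green end) → GREEN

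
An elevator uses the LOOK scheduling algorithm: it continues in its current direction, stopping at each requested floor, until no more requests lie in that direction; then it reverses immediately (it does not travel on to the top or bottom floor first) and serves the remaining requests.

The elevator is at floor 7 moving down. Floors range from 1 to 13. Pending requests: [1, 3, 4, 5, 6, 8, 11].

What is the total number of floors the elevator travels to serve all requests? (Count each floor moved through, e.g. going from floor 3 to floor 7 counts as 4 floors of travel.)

Answer: 16

Derivation:
Start at floor 7 moving down, LOOK stop order: [6, 5, 4, 3, 1, 8, 11]
  7 → 6: |6-7| = 1, total = 1
  6 → 5: |5-6| = 1, total = 2
  5 → 4: |4-5| = 1, total = 3
  4 → 3: |3-4| = 1, total = 4
  3 → 1: |1-3| = 2, total = 6
  1 → 8: |8-1| = 7, total = 13
  8 → 11: |11-8| = 3, total = 16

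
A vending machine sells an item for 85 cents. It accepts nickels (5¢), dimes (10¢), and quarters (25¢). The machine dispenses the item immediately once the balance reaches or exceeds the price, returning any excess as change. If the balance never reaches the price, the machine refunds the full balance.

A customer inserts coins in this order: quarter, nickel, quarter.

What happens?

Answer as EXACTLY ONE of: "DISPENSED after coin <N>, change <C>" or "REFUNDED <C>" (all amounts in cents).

Price: 85¢
Coin 1 (quarter, 25¢): balance = 25¢
Coin 2 (nickel, 5¢): balance = 30¢
Coin 3 (quarter, 25¢): balance = 55¢
All coins inserted, balance 55¢ < price 85¢ → REFUND 55¢

Answer: REFUNDED 55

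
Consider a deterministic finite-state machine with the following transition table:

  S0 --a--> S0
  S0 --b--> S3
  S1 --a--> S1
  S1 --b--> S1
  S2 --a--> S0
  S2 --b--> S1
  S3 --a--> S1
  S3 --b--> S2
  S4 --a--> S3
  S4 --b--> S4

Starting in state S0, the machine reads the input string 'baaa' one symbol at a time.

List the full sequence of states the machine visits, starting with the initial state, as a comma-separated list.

Answer: S0, S3, S1, S1, S1

Derivation:
Start: S0
  read 'b': S0 --b--> S3
  read 'a': S3 --a--> S1
  read 'a': S1 --a--> S1
  read 'a': S1 --a--> S1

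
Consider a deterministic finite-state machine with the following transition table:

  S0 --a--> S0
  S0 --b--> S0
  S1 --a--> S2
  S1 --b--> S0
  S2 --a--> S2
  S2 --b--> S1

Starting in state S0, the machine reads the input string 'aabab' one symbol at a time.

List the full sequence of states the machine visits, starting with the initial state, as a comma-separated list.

Answer: S0, S0, S0, S0, S0, S0

Derivation:
Start: S0
  read 'a': S0 --a--> S0
  read 'a': S0 --a--> S0
  read 'b': S0 --b--> S0
  read 'a': S0 --a--> S0
  read 'b': S0 --b--> S0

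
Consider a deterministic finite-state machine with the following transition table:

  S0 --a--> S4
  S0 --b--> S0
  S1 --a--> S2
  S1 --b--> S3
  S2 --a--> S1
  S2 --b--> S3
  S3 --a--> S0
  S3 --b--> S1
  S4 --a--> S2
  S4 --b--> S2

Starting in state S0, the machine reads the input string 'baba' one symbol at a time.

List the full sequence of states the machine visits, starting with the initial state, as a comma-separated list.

Answer: S0, S0, S4, S2, S1

Derivation:
Start: S0
  read 'b': S0 --b--> S0
  read 'a': S0 --a--> S4
  read 'b': S4 --b--> S2
  read 'a': S2 --a--> S1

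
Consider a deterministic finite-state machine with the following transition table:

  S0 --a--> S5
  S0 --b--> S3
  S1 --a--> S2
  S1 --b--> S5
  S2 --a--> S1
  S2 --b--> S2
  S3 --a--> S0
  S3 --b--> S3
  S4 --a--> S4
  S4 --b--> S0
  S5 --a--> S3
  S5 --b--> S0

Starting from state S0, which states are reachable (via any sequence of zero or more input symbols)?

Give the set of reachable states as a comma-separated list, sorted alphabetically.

Answer: S0, S3, S5

Derivation:
BFS from S0:
  visit S0: S0--a-->S5 (new), S0--b-->S3 (new)
  visit S5: S5--a-->S3 (seen), S5--b-->S0 (seen)
  visit S3: S3--a-->S0 (seen), S3--b-->S3 (seen)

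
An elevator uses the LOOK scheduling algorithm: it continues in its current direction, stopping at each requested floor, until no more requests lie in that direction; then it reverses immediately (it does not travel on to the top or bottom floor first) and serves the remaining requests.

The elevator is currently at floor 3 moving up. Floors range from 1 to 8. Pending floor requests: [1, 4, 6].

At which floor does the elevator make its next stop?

Answer: 4

Derivation:
Current floor: 3, direction: up
Requests above: [4, 6]
Requests below: [1]
Moving up and requests lie above → nearest above is min([4, 6]) = 4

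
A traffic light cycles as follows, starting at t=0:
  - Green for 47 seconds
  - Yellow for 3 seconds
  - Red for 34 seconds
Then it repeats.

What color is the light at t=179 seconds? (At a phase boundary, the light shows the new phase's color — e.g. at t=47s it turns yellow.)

Cycle length = 47 + 3 + 34 = 84s
t = 179, phase_t = 179 mod 84 = 11
11 < 47 (green end) → GREEN

Answer: green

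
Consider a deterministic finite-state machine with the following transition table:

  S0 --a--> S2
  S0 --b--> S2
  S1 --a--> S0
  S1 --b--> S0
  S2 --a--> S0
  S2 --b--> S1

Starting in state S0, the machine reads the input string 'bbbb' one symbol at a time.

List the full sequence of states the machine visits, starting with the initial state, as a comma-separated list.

Answer: S0, S2, S1, S0, S2

Derivation:
Start: S0
  read 'b': S0 --b--> S2
  read 'b': S2 --b--> S1
  read 'b': S1 --b--> S0
  read 'b': S0 --b--> S2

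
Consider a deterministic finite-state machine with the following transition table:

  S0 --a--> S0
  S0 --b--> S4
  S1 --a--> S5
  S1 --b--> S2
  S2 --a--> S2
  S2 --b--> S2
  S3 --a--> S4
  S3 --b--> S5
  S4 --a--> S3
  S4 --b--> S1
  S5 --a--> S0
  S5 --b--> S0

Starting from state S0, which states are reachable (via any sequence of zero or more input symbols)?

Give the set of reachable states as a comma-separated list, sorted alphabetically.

BFS from S0:
  visit S0: S0--a-->S0 (seen), S0--b-->S4 (new)
  visit S4: S4--a-->S3 (new), S4--b-->S1 (new)
  visit S3: S3--a-->S4 (seen), S3--b-->S5 (new)
  visit S1: S1--a-->S5 (seen), S1--b-->S2 (new)
  visit S5: S5--a-->S0 (seen), S5--b-->S0 (seen)
  visit S2: S2--a-->S2 (seen), S2--b-->S2 (seen)

Answer: S0, S1, S2, S3, S4, S5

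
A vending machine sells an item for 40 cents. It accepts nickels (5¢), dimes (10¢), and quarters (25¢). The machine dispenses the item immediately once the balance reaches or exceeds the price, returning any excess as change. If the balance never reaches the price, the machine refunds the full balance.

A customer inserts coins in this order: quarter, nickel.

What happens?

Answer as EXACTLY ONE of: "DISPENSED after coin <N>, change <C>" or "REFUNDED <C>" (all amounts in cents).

Answer: REFUNDED 30

Derivation:
Price: 40¢
Coin 1 (quarter, 25¢): balance = 25¢
Coin 2 (nickel, 5¢): balance = 30¢
All coins inserted, balance 30¢ < price 40¢ → REFUND 30¢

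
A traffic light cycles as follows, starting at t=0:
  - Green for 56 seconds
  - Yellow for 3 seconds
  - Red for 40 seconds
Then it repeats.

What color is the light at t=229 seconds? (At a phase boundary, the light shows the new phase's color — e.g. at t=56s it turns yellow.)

Cycle length = 56 + 3 + 40 = 99s
t = 229, phase_t = 229 mod 99 = 31
31 < 56 (green end) → GREEN

Answer: green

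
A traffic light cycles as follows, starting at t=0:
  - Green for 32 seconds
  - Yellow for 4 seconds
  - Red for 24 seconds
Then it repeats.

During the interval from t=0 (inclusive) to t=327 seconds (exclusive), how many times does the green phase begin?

Answer: 6

Derivation:
Cycle = 32+4+24 = 60s
green phase starts at t = k*60 + 0 for k=0,1,2,...
Need k*60+0 < 327 → k < 5.450
k ∈ {0, ..., 5} → 6 starts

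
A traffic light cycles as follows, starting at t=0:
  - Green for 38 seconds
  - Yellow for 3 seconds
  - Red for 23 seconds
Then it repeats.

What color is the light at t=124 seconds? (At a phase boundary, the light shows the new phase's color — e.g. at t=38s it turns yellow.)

Cycle length = 38 + 3 + 23 = 64s
t = 124, phase_t = 124 mod 64 = 60
60 >= 41 → RED

Answer: red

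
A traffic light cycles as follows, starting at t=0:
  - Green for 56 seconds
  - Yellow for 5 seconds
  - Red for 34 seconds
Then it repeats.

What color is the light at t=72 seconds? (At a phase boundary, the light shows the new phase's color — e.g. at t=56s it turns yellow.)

Cycle length = 56 + 5 + 34 = 95s
t = 72, phase_t = 72 mod 95 = 72
72 >= 61 → RED

Answer: red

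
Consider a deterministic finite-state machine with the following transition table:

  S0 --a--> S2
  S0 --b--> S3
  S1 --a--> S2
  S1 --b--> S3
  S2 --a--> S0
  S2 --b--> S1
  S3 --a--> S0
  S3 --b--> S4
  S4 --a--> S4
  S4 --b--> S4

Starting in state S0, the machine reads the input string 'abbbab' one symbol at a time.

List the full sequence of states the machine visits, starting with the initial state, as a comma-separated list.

Start: S0
  read 'a': S0 --a--> S2
  read 'b': S2 --b--> S1
  read 'b': S1 --b--> S3
  read 'b': S3 --b--> S4
  read 'a': S4 --a--> S4
  read 'b': S4 --b--> S4

Answer: S0, S2, S1, S3, S4, S4, S4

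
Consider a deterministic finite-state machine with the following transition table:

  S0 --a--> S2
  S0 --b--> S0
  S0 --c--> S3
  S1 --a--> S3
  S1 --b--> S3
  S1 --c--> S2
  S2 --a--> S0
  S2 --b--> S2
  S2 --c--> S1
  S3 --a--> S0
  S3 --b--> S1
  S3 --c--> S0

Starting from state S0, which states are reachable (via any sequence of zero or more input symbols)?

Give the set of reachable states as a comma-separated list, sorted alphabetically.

BFS from S0:
  visit S0: S0--a-->S2 (new), S0--b-->S0 (seen), S0--c-->S3 (new)
  visit S2: S2--a-->S0 (seen), S2--b-->S2 (seen), S2--c-->S1 (new)
  visit S3: S3--a-->S0 (seen), S3--b-->S1 (seen), S3--c-->S0 (seen)
  visit S1: S1--a-->S3 (seen), S1--b-->S3 (seen), S1--c-->S2 (seen)

Answer: S0, S1, S2, S3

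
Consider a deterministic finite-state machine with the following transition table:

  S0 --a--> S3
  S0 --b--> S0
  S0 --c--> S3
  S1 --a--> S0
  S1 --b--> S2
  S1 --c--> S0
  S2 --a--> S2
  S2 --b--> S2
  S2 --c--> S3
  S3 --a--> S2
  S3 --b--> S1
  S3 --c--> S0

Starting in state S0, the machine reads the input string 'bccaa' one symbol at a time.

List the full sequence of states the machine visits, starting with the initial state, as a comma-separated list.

Answer: S0, S0, S3, S0, S3, S2

Derivation:
Start: S0
  read 'b': S0 --b--> S0
  read 'c': S0 --c--> S3
  read 'c': S3 --c--> S0
  read 'a': S0 --a--> S3
  read 'a': S3 --a--> S2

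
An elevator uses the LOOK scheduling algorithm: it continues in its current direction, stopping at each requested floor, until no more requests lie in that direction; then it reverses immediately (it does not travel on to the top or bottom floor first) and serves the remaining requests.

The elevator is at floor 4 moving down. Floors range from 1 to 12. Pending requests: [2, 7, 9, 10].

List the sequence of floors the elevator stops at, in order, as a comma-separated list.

Answer: 2, 7, 9, 10

Derivation:
Current: 4, moving DOWN
Serve below first (descending): [2]
Then reverse, serve above (ascending): [7, 9, 10]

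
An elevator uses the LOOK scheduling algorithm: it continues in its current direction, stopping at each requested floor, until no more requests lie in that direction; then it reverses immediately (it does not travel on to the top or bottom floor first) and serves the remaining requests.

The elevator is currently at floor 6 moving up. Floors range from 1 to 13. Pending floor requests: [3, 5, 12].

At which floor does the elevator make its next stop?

Current floor: 6, direction: up
Requests above: [12]
Requests below: [3, 5]
Moving up and requests lie above → nearest above is min([12]) = 12

Answer: 12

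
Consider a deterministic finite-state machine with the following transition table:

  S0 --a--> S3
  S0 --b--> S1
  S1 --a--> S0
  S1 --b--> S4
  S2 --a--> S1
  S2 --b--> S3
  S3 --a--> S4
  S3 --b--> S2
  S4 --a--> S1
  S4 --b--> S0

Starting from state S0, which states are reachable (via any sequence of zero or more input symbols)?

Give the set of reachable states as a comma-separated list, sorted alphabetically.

Answer: S0, S1, S2, S3, S4

Derivation:
BFS from S0:
  visit S0: S0--a-->S3 (new), S0--b-->S1 (new)
  visit S3: S3--a-->S4 (new), S3--b-->S2 (new)
  visit S1: S1--a-->S0 (seen), S1--b-->S4 (seen)
  visit S4: S4--a-->S1 (seen), S4--b-->S0 (seen)
  visit S2: S2--a-->S1 (seen), S2--b-->S3 (seen)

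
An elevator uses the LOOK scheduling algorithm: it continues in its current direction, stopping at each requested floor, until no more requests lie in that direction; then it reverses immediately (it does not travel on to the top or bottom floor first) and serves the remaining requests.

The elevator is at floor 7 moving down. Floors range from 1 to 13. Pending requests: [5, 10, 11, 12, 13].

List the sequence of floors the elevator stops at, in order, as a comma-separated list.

Current: 7, moving DOWN
Serve below first (descending): [5]
Then reverse, serve above (ascending): [10, 11, 12, 13]

Answer: 5, 10, 11, 12, 13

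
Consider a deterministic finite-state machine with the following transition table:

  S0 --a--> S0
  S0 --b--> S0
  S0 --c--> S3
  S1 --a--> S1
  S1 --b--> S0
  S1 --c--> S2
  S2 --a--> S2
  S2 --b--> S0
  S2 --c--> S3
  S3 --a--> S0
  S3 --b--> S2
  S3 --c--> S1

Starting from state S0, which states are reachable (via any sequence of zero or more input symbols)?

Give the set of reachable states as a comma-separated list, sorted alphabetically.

Answer: S0, S1, S2, S3

Derivation:
BFS from S0:
  visit S0: S0--a-->S0 (seen), S0--b-->S0 (seen), S0--c-->S3 (new)
  visit S3: S3--a-->S0 (seen), S3--b-->S2 (new), S3--c-->S1 (new)
  visit S2: S2--a-->S2 (seen), S2--b-->S0 (seen), S2--c-->S3 (seen)
  visit S1: S1--a-->S1 (seen), S1--b-->S0 (seen), S1--c-->S2 (seen)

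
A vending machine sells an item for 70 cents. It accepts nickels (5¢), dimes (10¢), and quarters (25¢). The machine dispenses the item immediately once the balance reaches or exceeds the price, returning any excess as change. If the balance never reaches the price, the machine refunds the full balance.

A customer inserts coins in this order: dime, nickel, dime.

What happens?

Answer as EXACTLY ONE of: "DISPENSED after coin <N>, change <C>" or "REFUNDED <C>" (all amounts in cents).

Price: 70¢
Coin 1 (dime, 10¢): balance = 10¢
Coin 2 (nickel, 5¢): balance = 15¢
Coin 3 (dime, 10¢): balance = 25¢
All coins inserted, balance 25¢ < price 70¢ → REFUND 25¢

Answer: REFUNDED 25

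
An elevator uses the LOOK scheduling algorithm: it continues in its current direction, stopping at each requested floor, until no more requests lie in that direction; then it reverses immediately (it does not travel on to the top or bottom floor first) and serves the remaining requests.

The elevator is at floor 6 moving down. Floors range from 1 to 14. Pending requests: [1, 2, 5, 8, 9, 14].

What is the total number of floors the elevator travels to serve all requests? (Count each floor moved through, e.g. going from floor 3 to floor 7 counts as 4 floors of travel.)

Start at floor 6 moving down, LOOK stop order: [5, 2, 1, 8, 9, 14]
  6 → 5: |5-6| = 1, total = 1
  5 → 2: |2-5| = 3, total = 4
  2 → 1: |1-2| = 1, total = 5
  1 → 8: |8-1| = 7, total = 12
  8 → 9: |9-8| = 1, total = 13
  9 → 14: |14-9| = 5, total = 18

Answer: 18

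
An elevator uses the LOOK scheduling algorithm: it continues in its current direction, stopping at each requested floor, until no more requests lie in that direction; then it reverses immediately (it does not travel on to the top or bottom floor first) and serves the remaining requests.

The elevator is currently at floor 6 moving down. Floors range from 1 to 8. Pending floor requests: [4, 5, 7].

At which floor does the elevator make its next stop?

Current floor: 6, direction: down
Requests above: [7]
Requests below: [4, 5]
Moving down and requests lie below → nearest below is max([4, 5]) = 5

Answer: 5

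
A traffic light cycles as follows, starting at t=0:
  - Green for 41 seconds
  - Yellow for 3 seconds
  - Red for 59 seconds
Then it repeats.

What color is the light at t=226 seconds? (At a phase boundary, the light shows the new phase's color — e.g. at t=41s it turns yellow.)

Cycle length = 41 + 3 + 59 = 103s
t = 226, phase_t = 226 mod 103 = 20
20 < 41 (green end) → GREEN

Answer: green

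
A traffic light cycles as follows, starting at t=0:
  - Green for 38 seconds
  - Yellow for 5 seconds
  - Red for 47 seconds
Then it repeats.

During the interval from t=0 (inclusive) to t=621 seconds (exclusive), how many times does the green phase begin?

Cycle = 38+5+47 = 90s
green phase starts at t = k*90 + 0 for k=0,1,2,...
Need k*90+0 < 621 → k < 6.900
k ∈ {0, ..., 6} → 7 starts

Answer: 7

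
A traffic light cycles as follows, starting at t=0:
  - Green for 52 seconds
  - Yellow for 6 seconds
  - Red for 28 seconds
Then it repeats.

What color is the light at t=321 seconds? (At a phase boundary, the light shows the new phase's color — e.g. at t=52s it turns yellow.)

Cycle length = 52 + 6 + 28 = 86s
t = 321, phase_t = 321 mod 86 = 63
63 >= 58 → RED

Answer: red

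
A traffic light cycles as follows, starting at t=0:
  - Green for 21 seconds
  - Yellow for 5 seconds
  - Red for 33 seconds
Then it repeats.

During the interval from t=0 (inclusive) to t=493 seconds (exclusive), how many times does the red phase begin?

Answer: 8

Derivation:
Cycle = 21+5+33 = 59s
red phase starts at t = k*59 + 26 for k=0,1,2,...
Need k*59+26 < 493 → k < 7.915
k ∈ {0, ..., 7} → 8 starts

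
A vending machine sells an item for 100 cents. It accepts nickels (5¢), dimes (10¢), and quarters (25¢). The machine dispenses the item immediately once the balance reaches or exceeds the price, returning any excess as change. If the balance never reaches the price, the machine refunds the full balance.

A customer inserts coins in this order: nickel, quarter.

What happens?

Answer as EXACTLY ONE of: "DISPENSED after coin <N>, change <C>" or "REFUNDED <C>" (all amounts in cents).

Price: 100¢
Coin 1 (nickel, 5¢): balance = 5¢
Coin 2 (quarter, 25¢): balance = 30¢
All coins inserted, balance 30¢ < price 100¢ → REFUND 30¢

Answer: REFUNDED 30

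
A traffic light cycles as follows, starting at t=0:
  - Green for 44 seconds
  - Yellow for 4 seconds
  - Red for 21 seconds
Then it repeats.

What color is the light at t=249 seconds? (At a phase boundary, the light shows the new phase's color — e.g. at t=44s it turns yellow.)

Answer: green

Derivation:
Cycle length = 44 + 4 + 21 = 69s
t = 249, phase_t = 249 mod 69 = 42
42 < 44 (green end) → GREEN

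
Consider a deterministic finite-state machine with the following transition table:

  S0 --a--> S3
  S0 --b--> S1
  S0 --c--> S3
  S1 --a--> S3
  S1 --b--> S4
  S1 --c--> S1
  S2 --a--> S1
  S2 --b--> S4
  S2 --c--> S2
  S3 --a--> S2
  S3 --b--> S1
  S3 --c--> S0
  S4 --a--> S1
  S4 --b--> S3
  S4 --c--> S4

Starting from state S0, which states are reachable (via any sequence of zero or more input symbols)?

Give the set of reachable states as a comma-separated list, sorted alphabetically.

BFS from S0:
  visit S0: S0--a-->S3 (new), S0--b-->S1 (new), S0--c-->S3 (seen)
  visit S3: S3--a-->S2 (new), S3--b-->S1 (seen), S3--c-->S0 (seen)
  visit S1: S1--a-->S3 (seen), S1--b-->S4 (new), S1--c-->S1 (seen)
  visit S2: S2--a-->S1 (seen), S2--b-->S4 (seen), S2--c-->S2 (seen)
  visit S4: S4--a-->S1 (seen), S4--b-->S3 (seen), S4--c-->S4 (seen)

Answer: S0, S1, S2, S3, S4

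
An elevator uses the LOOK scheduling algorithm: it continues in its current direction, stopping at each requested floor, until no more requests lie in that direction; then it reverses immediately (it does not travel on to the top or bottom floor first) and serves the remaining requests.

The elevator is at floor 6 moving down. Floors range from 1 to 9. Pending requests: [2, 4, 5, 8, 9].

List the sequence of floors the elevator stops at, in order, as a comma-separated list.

Current: 6, moving DOWN
Serve below first (descending): [5, 4, 2]
Then reverse, serve above (ascending): [8, 9]

Answer: 5, 4, 2, 8, 9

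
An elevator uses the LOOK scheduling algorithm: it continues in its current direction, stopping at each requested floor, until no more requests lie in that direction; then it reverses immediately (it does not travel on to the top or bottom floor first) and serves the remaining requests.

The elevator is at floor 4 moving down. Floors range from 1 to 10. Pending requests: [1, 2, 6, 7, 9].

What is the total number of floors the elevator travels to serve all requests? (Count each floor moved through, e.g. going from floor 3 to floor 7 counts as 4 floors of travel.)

Start at floor 4 moving down, LOOK stop order: [2, 1, 6, 7, 9]
  4 → 2: |2-4| = 2, total = 2
  2 → 1: |1-2| = 1, total = 3
  1 → 6: |6-1| = 5, total = 8
  6 → 7: |7-6| = 1, total = 9
  7 → 9: |9-7| = 2, total = 11

Answer: 11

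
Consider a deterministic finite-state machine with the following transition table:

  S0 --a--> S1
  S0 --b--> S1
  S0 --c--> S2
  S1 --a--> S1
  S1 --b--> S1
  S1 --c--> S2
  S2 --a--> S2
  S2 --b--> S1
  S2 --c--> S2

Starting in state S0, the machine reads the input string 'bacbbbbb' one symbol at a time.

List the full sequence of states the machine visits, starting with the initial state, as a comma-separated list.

Answer: S0, S1, S1, S2, S1, S1, S1, S1, S1

Derivation:
Start: S0
  read 'b': S0 --b--> S1
  read 'a': S1 --a--> S1
  read 'c': S1 --c--> S2
  read 'b': S2 --b--> S1
  read 'b': S1 --b--> S1
  read 'b': S1 --b--> S1
  read 'b': S1 --b--> S1
  read 'b': S1 --b--> S1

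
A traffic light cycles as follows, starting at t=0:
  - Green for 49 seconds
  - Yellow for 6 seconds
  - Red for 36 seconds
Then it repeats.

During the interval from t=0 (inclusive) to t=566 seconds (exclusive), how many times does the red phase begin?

Answer: 6

Derivation:
Cycle = 49+6+36 = 91s
red phase starts at t = k*91 + 55 for k=0,1,2,...
Need k*91+55 < 566 → k < 5.615
k ∈ {0, ..., 5} → 6 starts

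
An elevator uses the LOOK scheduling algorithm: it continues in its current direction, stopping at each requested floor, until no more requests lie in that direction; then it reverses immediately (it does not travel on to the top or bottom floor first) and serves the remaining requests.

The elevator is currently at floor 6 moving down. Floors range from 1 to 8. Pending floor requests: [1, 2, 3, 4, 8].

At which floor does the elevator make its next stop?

Answer: 4

Derivation:
Current floor: 6, direction: down
Requests above: [8]
Requests below: [1, 2, 3, 4]
Moving down and requests lie below → nearest below is max([1, 2, 3, 4]) = 4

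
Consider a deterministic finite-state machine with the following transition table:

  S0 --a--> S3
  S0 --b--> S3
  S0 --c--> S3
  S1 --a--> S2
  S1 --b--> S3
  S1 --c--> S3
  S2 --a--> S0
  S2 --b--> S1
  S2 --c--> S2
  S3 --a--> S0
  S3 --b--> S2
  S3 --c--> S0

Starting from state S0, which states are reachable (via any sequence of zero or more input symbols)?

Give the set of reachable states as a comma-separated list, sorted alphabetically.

Answer: S0, S1, S2, S3

Derivation:
BFS from S0:
  visit S0: S0--a-->S3 (new), S0--b-->S3 (seen), S0--c-->S3 (seen)
  visit S3: S3--a-->S0 (seen), S3--b-->S2 (new), S3--c-->S0 (seen)
  visit S2: S2--a-->S0 (seen), S2--b-->S1 (new), S2--c-->S2 (seen)
  visit S1: S1--a-->S2 (seen), S1--b-->S3 (seen), S1--c-->S3 (seen)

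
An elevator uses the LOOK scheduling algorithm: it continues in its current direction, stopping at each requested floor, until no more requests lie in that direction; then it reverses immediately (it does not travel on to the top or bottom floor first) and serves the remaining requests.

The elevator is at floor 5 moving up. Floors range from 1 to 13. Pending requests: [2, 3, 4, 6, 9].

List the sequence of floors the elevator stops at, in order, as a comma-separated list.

Answer: 6, 9, 4, 3, 2

Derivation:
Current: 5, moving UP
Serve above first (ascending): [6, 9]
Then reverse, serve below (descending): [4, 3, 2]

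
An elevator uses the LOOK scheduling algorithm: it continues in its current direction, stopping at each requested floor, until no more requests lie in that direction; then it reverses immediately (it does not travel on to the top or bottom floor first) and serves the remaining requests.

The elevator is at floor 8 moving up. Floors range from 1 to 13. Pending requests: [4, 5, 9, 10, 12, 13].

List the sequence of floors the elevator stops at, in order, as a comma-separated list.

Answer: 9, 10, 12, 13, 5, 4

Derivation:
Current: 8, moving UP
Serve above first (ascending): [9, 10, 12, 13]
Then reverse, serve below (descending): [5, 4]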